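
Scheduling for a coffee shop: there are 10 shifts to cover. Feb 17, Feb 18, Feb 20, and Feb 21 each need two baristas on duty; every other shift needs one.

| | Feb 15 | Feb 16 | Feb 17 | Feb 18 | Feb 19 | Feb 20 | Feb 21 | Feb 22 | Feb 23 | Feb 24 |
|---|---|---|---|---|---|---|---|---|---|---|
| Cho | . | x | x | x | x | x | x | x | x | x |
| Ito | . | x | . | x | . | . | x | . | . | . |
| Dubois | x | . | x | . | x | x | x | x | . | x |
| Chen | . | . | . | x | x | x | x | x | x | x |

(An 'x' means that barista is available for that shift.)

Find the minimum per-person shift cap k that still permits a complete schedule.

With 4 baristas and 14 worker-slots to fill, someone must work at least ⌈14/4⌉ = 4 shifts, so k ≥ 4.
k = 4 works: Feb 15→Dubois, Feb 16→Cho, Feb 17→Cho+Dubois, Feb 18→Cho+Ito, Feb 19→Dubois, Feb 20→Dubois+Chen, Feb 21→Ito+Chen, Feb 22→Chen, Feb 23→Cho, Feb 24→Chen.
Loads: Cho 4, Ito 2, Dubois 4, Chen 4 — all ≤ 4.

4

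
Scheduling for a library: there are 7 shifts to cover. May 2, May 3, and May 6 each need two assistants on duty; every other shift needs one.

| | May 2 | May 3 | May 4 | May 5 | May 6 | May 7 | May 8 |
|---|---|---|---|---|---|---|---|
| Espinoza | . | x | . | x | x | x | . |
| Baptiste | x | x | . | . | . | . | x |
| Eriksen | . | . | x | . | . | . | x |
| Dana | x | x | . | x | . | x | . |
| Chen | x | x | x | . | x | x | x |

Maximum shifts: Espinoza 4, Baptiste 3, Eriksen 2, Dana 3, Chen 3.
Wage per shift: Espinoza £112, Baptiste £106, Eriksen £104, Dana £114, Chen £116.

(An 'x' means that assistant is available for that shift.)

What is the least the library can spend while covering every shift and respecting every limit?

May 6 can only be covered by Espinoza and Chen, so that assignment is forced.
Picking the cheapest available assistant for each shift independently would cost £1098, and that bound is achievable.
An optimal schedule: May 2→Baptiste+Dana, May 3→Baptiste+Espinoza, May 4→Eriksen, May 5→Espinoza, May 6→Espinoza+Chen, May 7→Espinoza, May 8→Eriksen.
Total: 106 + 114 + 106 + 112 + 104 + 112 + 112 + 116 + 112 + 104 = £1098.

£1098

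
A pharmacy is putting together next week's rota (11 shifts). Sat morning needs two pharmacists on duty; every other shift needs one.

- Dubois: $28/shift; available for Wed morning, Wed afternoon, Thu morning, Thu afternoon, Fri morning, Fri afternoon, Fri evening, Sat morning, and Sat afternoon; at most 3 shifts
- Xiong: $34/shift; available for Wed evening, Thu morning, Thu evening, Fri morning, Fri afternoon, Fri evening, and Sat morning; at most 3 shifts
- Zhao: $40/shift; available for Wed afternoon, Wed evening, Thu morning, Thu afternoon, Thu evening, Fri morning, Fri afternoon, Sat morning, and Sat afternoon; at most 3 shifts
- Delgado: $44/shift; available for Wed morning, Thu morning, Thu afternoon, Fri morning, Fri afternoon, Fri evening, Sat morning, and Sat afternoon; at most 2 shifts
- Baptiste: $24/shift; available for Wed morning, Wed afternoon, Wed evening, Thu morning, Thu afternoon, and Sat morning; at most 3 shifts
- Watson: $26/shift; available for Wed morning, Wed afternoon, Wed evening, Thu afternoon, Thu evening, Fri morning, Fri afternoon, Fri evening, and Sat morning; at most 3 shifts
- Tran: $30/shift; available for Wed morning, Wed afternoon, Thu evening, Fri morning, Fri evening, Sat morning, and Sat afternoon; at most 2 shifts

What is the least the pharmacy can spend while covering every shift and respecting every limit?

$328

Picking the cheapest available pharmacist for each shift independently would cost $302, but that ignores the shift limits.
An optimal schedule: Wed morning→Baptiste, Wed afternoon→Baptiste, Wed evening→Baptiste, Thu morning→Dubois, Thu afternoon→Watson, Thu evening→Watson, Fri morning→Tran, Fri afternoon→Watson, Fri evening→Dubois, Sat morning→Tran+Xiong, Sat afternoon→Dubois.
Total: 24 + 24 + 24 + 28 + 26 + 26 + 30 + 26 + 28 + 30 + 34 + 28 = $328.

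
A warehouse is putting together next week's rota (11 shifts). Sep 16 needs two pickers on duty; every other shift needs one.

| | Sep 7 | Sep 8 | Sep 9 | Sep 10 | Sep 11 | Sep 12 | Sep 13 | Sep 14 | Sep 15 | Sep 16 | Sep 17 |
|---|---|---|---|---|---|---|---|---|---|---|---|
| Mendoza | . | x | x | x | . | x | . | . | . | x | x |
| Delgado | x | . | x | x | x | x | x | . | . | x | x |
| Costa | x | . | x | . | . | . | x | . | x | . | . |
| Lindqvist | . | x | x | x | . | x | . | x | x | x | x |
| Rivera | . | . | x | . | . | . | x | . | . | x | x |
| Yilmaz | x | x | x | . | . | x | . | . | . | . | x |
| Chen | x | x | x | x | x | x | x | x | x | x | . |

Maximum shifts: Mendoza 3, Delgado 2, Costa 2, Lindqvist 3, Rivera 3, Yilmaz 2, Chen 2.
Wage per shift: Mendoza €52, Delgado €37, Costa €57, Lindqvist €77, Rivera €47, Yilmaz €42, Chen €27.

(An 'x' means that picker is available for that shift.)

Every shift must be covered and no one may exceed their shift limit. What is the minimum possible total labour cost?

€509

Picking the cheapest available picker for each shift independently would cost €344, but that ignores the shift limits.
An optimal schedule: Sep 7→Delgado, Sep 8→Yilmaz, Sep 9→Mendoza, Sep 10→Mendoza, Sep 11→Delgado, Sep 12→Yilmaz, Sep 13→Rivera, Sep 14→Chen, Sep 15→Chen, Sep 16→Rivera+Mendoza, Sep 17→Rivera.
Total: 37 + 42 + 52 + 52 + 37 + 42 + 47 + 27 + 27 + 47 + 52 + 47 = €509.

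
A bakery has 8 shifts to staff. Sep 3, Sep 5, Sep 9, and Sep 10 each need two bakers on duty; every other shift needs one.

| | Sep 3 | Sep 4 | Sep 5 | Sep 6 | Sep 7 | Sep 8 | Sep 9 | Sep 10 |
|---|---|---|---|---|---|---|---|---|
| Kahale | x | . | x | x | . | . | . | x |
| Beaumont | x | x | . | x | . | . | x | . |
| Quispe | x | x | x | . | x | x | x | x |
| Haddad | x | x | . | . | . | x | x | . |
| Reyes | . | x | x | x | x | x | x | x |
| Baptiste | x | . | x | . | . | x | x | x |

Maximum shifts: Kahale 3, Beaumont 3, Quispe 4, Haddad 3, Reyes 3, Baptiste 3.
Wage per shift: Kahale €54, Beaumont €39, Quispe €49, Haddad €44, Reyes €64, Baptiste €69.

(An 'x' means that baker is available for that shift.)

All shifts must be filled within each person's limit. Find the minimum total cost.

Picking the cheapest available baker for each shift independently would cost €543, but that ignores the shift limits.
An optimal schedule: Sep 3→Beaumont+Haddad, Sep 4→Beaumont, Sep 5→Quispe+Kahale, Sep 6→Beaumont, Sep 7→Quispe, Sep 8→Haddad, Sep 9→Haddad+Quispe, Sep 10→Quispe+Kahale.
Total: 39 + 44 + 39 + 49 + 54 + 39 + 49 + 44 + 44 + 49 + 49 + 54 = €553.

€553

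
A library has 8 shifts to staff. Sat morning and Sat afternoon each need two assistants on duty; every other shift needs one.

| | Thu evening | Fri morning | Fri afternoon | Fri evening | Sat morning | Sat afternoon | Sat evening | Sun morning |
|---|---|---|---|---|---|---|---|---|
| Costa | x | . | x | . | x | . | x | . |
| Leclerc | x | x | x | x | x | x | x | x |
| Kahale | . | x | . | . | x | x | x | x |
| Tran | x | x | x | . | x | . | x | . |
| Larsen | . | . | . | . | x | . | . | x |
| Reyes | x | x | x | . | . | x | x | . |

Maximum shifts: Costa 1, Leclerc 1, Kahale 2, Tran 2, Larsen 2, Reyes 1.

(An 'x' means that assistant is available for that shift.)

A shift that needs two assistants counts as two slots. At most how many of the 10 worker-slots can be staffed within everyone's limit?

9

Total capacity across all assistants is 1+1+2+2+2+1 = 9, and 10 slots are needed, so at most 9 can be filled.
An assignment achieving 9: Thu evening→Costa, Fri morning→Kahale, Fri afternoon→Tran, Fri evening→Leclerc, Sat morning→Tran+Larsen, Sat afternoon→Kahale+Reyes, Sun morning→Larsen.
Loads: Costa 1/1, Leclerc 1/1, Kahale 2/2, Tran 2/2, Larsen 2/2, Reyes 1/1.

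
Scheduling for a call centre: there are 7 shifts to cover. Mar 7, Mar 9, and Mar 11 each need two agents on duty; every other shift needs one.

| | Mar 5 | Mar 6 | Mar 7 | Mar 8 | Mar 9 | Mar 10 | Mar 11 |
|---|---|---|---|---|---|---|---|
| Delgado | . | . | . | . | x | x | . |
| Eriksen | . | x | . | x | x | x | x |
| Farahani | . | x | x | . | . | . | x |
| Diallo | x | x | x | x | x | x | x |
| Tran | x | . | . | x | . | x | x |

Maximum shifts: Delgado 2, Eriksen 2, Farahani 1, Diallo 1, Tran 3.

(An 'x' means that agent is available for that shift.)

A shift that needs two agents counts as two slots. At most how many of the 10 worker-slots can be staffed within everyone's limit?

9

Total capacity across all agents is 2+2+1+1+3 = 9, and 10 slots are needed, so at most 9 can be filled.
An assignment achieving 9: Mar 5→Tran, Mar 6→Eriksen, Mar 7→Farahani+Diallo, Mar 8→Tran, Mar 9→Delgado+Eriksen, Mar 10→Delgado, Mar 11→Tran.
Loads: Delgado 2/2, Eriksen 2/2, Farahani 1/1, Diallo 1/1, Tran 3/3.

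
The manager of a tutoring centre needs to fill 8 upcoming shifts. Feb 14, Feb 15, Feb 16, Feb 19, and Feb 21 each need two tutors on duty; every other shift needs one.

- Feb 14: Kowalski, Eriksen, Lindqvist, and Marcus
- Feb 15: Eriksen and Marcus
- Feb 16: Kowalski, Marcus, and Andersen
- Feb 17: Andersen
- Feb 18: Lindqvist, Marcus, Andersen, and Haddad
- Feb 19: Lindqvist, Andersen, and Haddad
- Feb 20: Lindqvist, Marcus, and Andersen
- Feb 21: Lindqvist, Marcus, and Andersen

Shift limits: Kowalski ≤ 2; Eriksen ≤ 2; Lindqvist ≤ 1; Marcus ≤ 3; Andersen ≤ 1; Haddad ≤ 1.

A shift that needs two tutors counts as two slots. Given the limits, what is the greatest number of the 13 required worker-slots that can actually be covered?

10

Total capacity across all tutors is 2+2+1+3+1+1 = 10, and 13 slots are needed, so at most 10 can be filled.
An assignment achieving 10: Feb 14→Kowalski+Eriksen, Feb 15→Eriksen+Marcus, Feb 16→Kowalski+Marcus, Feb 17→Andersen, Feb 19→Lindqvist+Haddad, Feb 20→Marcus.
Loads: Kowalski 2/2, Eriksen 2/2, Lindqvist 1/1, Marcus 3/3, Andersen 1/1, Haddad 1/1.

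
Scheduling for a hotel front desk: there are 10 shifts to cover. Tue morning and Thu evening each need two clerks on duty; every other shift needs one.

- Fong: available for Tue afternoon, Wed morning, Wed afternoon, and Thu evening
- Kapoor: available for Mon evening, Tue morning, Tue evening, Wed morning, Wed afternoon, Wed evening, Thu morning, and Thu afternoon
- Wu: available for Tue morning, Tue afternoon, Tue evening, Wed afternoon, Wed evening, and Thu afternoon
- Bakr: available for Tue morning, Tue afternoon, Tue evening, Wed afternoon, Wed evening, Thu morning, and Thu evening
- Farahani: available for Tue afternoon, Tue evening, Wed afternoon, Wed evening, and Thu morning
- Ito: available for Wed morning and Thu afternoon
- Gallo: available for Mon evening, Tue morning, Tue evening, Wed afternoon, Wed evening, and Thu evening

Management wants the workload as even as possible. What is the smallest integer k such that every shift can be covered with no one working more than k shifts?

With 7 clerks and 12 worker-slots to fill, someone must work at least ⌈12/7⌉ = 2 shifts, so k ≥ 2.
k = 2 works: Mon evening→Kapoor, Tue morning→Bakr+Gallo, Tue afternoon→Wu, Tue evening→Farahani, Wed morning→Fong, Wed afternoon→Gallo, Wed evening→Farahani, Thu morning→Kapoor, Thu afternoon→Wu, Thu evening→Fong+Bakr.
Loads: Fong 2, Kapoor 2, Wu 2, Bakr 2, Farahani 2, Ito 0, Gallo 2 — all ≤ 2.

2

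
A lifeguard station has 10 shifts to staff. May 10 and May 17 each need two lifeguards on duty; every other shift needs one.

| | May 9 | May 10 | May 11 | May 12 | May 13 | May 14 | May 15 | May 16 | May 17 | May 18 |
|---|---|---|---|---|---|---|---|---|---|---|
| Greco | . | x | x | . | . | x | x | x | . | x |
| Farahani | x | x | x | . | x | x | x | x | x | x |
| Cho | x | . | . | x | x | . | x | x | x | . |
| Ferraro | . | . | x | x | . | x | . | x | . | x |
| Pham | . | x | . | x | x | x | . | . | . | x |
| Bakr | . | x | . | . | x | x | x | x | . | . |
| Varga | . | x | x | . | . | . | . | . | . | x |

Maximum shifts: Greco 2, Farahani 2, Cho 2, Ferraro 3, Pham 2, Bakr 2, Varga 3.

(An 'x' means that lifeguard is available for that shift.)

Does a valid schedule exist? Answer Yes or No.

Yes

May 17 can only be covered by Farahani and Cho, so that assignment is forced.
One valid schedule: May 9→Farahani, May 10→Pham+Bakr, May 11→Greco, May 12→Cho, May 13→Pham, May 14→Ferraro, May 15→Greco, May 16→Ferraro, May 17→Farahani+Cho, May 18→Ferraro.
Loads: Greco 2/2, Farahani 2/2, Cho 2/2, Ferraro 3/3, Pham 2/2, Bakr 1/2, Varga 0/3 — all within limits.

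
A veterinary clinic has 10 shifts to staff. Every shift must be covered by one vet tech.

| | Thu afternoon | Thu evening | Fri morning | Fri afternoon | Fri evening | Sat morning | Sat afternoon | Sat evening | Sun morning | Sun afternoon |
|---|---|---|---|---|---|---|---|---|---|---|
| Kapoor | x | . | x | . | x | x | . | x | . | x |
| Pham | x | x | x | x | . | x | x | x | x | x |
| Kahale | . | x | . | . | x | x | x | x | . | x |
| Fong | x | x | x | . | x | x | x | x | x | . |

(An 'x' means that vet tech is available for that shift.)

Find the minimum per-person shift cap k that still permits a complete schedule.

3

With 4 vet techs and 10 worker-slots to fill, someone must work at least ⌈10/4⌉ = 3 shifts, so k ≥ 3.
k = 3 works: Thu afternoon→Kapoor, Thu evening→Pham, Fri morning→Kapoor, Fri afternoon→Pham, Fri evening→Kapoor, Sat morning→Kahale, Sat afternoon→Kahale, Sat evening→Fong, Sun morning→Pham, Sun afternoon→Kahale.
Loads: Kapoor 3, Pham 3, Kahale 3, Fong 1 — all ≤ 3.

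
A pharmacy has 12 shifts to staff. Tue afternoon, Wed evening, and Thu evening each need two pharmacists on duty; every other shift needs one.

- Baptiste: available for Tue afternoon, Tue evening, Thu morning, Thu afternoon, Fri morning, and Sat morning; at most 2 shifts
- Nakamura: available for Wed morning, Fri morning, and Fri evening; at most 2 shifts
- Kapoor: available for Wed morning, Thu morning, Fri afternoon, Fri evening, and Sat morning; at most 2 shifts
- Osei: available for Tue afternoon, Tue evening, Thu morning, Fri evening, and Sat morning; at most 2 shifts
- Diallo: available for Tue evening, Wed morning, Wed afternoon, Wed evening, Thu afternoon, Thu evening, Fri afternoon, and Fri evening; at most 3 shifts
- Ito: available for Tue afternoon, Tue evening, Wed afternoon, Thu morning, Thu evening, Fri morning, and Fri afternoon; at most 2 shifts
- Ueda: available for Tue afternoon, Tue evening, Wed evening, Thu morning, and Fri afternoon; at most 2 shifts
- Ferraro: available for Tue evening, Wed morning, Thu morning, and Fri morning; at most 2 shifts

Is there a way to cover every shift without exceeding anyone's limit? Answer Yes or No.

Wed evening can only be covered by Diallo and Ueda, so that assignment is forced.
Thu evening can only be covered by Diallo and Ito, so that assignment is forced.
One valid schedule: Tue afternoon→Osei+Ito, Tue evening→Osei, Wed morning→Nakamura, Wed afternoon→Diallo, Wed evening→Diallo+Ueda, Thu morning→Ueda, Thu afternoon→Baptiste, Thu evening→Diallo+Ito, Fri morning→Nakamura, Fri afternoon→Kapoor, Fri evening→Kapoor, Sat morning→Baptiste.
Loads: Baptiste 2/2, Nakamura 2/2, Kapoor 2/2, Osei 2/2, Diallo 3/3, Ito 2/2, Ueda 2/2, Ferraro 0/2 — all within limits.

Yes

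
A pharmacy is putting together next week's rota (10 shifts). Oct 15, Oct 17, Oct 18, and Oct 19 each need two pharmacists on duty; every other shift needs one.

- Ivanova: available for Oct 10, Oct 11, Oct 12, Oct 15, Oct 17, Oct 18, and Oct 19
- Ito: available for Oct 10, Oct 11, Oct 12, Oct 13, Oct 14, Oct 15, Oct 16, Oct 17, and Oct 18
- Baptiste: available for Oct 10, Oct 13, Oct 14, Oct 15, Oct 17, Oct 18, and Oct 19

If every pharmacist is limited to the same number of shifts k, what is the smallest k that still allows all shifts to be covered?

5

With 3 pharmacists and 14 worker-slots to fill, someone must work at least ⌈14/3⌉ = 5 shifts, so k ≥ 5.
k = 5 works: Oct 10→Ivanova, Oct 11→Ivanova, Oct 12→Ivanova, Oct 13→Ito, Oct 14→Ito, Oct 15→Ivanova+Baptiste, Oct 16→Ito, Oct 17→Ito+Baptiste, Oct 18→Ito+Baptiste, Oct 19→Ivanova+Baptiste.
Loads: Ivanova 5, Ito 5, Baptiste 4 — all ≤ 5.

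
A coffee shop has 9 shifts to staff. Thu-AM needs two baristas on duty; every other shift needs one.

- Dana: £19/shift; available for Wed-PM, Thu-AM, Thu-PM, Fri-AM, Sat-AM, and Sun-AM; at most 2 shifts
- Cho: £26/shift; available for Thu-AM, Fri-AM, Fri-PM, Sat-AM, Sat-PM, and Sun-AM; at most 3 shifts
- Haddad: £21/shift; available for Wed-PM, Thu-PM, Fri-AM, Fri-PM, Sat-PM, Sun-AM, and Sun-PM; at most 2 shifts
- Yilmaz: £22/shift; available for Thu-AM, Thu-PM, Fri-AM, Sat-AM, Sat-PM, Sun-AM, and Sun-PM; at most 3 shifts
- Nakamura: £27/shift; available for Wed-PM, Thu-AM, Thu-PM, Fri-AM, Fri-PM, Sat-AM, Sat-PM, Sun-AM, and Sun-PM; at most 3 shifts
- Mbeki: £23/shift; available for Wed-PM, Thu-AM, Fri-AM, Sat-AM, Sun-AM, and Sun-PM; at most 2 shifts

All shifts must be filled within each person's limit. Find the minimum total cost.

Picking the cheapest available barista for each shift independently would cost £199, but that ignores the shift limits.
An optimal schedule: Wed-PM→Dana, Thu-AM→Mbeki+Cho, Thu-PM→Dana, Fri-AM→Yilmaz, Fri-PM→Haddad, Sat-AM→Yilmaz, Sat-PM→Haddad, Sun-AM→Mbeki, Sun-PM→Yilmaz.
Total: 19 + 23 + 26 + 19 + 22 + 21 + 22 + 21 + 23 + 22 = £218.

£218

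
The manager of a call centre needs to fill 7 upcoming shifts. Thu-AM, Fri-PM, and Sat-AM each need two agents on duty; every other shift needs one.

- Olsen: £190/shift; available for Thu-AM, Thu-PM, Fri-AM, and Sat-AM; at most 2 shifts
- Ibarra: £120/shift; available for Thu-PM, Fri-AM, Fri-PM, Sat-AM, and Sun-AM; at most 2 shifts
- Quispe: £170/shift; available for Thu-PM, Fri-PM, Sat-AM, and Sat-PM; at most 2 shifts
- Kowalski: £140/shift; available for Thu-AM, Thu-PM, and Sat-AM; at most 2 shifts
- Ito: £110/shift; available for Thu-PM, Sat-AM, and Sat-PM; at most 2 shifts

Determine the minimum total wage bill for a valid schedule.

Thu-AM can only be covered by Olsen and Kowalski, so that assignment is forced.
Fri-PM can only be covered by Ibarra and Quispe, so that assignment is forced.
Sun-AM can only be covered by Ibarra, so that assignment is forced.
Picking the cheapest available agent for each shift independently would cost £1310, but that ignores the shift limits.
An optimal schedule: Thu-AM→Olsen+Kowalski, Thu-PM→Ito, Fri-AM→Olsen, Fri-PM→Ibarra+Quispe, Sat-AM→Kowalski+Ito, Sat-PM→Quispe, Sun-AM→Ibarra.
Total: 190 + 140 + 110 + 190 + 120 + 170 + 140 + 110 + 170 + 120 = £1460.

£1460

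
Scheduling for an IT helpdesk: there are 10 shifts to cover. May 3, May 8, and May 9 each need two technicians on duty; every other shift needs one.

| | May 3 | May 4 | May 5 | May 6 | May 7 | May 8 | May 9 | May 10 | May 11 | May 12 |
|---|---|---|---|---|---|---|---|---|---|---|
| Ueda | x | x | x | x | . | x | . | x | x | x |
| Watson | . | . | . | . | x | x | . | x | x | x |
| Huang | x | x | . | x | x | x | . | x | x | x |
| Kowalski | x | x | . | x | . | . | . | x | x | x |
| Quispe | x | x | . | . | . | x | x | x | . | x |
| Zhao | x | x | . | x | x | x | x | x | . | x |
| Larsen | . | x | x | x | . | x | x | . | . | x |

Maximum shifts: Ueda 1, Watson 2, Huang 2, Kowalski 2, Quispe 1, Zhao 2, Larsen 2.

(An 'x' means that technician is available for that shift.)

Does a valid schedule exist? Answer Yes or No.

No

Total capacity is 1+2+2+2+1+2+2 = 12 but 13 worker-slots are needed — infeasible.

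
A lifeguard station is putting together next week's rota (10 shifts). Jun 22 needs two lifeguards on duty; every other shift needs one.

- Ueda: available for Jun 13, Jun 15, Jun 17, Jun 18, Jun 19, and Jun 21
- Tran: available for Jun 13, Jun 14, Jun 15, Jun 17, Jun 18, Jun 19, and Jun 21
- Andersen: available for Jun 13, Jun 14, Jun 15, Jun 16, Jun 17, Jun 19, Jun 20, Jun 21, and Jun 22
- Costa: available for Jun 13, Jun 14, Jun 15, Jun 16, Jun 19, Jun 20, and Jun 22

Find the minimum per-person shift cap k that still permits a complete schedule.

With 4 lifeguards and 11 worker-slots to fill, someone must work at least ⌈11/4⌉ = 3 shifts, so k ≥ 3.
k = 3 works: Jun 13→Tran, Jun 14→Tran, Jun 15→Tran, Jun 16→Andersen, Jun 17→Ueda, Jun 18→Ueda, Jun 19→Costa, Jun 20→Andersen, Jun 21→Ueda, Jun 22→Andersen+Costa.
Loads: Ueda 3, Tran 3, Andersen 3, Costa 2 — all ≤ 3.

3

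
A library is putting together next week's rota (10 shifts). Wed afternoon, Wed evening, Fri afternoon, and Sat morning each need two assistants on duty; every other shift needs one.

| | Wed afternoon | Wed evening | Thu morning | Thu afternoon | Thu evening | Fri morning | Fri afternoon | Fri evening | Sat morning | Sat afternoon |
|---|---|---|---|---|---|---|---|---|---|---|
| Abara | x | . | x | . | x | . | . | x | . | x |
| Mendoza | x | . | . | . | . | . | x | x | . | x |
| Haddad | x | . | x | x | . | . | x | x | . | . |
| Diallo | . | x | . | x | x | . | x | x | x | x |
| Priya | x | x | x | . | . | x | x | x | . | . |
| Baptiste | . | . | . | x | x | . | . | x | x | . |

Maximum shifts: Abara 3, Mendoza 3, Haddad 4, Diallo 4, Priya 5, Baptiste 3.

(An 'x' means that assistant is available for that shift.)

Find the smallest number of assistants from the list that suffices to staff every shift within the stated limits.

14 slots to fill and no one can take more than 5, so at least ⌈14/5⌉ = 3 assistants are needed.
Any 3 assistants together have capacity at most 5+4+4 = 13 < 14 slots, so 3 can never suffice.
Abara, Diallo, Priya, and Baptiste alone can cover everything: Wed afternoon→Abara+Priya, Wed evening→Diallo+Priya, Thu morning→Abara, Thu afternoon→Diallo, Thu evening→Baptiste, Fri morning→Priya, Fri afternoon→Diallo+Priya, Fri evening→Priya, Sat morning→Diallo+Baptiste, Sat afternoon→Abara.

4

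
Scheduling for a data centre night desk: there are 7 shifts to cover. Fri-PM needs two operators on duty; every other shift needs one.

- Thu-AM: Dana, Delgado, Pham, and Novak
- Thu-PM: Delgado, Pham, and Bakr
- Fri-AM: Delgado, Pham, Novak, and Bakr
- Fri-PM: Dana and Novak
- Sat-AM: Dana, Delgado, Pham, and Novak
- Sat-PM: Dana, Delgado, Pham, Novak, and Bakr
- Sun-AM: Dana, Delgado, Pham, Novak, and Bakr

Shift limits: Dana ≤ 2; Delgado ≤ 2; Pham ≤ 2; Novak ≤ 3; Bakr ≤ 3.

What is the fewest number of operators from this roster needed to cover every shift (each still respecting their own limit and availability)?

8 slots to fill and no one can take more than 3, so at least ⌈8/3⌉ = 3 operators are needed.
Dana, Novak, and Bakr alone can cover everything: Thu-AM→Dana, Thu-PM→Bakr, Fri-AM→Novak, Fri-PM→Dana+Novak, Sat-AM→Novak, Sat-PM→Bakr, Sun-AM→Bakr.

3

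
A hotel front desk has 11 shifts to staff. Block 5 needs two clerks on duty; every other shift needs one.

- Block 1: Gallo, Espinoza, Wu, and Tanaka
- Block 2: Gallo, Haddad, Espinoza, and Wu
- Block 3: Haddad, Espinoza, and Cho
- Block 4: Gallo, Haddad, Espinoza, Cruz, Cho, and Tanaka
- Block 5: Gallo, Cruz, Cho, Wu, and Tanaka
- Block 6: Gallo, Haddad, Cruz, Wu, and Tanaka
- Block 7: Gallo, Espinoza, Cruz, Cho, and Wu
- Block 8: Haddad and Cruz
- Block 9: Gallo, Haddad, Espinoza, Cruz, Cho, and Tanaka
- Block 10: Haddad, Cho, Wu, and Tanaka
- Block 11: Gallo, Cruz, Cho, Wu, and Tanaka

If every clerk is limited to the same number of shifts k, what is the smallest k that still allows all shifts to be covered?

2

With 7 clerks and 12 worker-slots to fill, someone must work at least ⌈12/7⌉ = 2 shifts, so k ≥ 2.
k = 2 works: Block 1→Gallo, Block 2→Gallo, Block 3→Haddad, Block 4→Espinoza, Block 5→Wu+Tanaka, Block 6→Cruz, Block 7→Espinoza, Block 8→Haddad, Block 9→Cho, Block 10→Cho, Block 11→Cruz.
Loads: Gallo 2, Haddad 2, Espinoza 2, Cruz 2, Cho 2, Wu 1, Tanaka 1 — all ≤ 2.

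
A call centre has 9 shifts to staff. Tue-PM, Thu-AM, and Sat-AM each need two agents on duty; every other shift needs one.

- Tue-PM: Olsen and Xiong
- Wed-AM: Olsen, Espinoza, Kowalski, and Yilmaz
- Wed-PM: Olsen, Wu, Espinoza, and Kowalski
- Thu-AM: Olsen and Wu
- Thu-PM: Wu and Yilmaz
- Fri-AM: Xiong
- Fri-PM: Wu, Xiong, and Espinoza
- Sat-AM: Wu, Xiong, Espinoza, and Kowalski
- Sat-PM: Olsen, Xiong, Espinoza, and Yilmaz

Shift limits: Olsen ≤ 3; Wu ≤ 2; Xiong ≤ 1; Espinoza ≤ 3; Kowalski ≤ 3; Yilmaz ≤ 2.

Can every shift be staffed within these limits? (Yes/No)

No

Total capacity is 14 and 12 slots are needed, so capacity alone doesn't rule it out.
Shifts {Tue-PM, Fri-AM} need 3 worker-slots in total, but the agents available for any of those shifts (Olsen and Xiong) can supply at most 2 among them. So no valid schedule exists.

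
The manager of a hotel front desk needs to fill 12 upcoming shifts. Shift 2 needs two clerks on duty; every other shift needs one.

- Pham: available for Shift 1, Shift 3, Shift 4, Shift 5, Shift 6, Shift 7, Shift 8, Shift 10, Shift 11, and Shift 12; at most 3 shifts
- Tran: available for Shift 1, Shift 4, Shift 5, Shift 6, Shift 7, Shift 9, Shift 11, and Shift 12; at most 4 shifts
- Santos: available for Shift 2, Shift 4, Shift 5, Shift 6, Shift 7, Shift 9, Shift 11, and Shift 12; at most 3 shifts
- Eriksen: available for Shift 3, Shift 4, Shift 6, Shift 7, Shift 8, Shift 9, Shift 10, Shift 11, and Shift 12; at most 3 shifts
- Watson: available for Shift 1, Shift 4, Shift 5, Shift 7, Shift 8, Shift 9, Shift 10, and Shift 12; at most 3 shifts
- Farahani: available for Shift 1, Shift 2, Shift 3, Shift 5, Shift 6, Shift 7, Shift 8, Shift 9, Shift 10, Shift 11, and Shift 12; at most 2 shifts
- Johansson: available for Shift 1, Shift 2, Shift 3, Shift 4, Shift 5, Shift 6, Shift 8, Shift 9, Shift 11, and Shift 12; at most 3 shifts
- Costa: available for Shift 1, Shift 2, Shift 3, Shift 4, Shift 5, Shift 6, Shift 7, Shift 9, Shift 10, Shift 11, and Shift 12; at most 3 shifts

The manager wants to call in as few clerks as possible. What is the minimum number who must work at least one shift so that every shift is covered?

13 slots to fill and no one can take more than 4, so at least ⌈13/4⌉ = 4 clerks are needed.
Pham, Tran, Santos, and Johansson alone can cover everything: Shift 1→Tran, Shift 2→Santos+Johansson, Shift 3→Pham, Shift 4→Tran, Shift 5→Santos, Shift 6→Santos, Shift 7→Tran, Shift 8→Pham, Shift 9→Tran, Shift 10→Pham, Shift 11→Johansson, Shift 12→Johansson.

4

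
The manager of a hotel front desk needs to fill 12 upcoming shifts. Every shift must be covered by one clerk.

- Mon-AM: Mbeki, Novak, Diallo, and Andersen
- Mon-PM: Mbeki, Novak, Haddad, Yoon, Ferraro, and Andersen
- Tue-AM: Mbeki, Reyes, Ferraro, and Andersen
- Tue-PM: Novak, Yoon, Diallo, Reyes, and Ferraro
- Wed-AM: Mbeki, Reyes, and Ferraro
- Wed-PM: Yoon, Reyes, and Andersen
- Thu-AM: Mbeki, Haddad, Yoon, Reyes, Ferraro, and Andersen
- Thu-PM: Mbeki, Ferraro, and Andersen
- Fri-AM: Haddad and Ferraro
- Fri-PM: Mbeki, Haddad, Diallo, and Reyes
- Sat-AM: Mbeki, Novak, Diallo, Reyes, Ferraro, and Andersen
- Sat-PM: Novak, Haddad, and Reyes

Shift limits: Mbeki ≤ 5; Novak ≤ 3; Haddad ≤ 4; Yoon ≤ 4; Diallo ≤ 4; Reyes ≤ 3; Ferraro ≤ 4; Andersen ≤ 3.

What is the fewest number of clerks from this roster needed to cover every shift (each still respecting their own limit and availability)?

3

12 slots to fill and no one can take more than 5, so at least ⌈12/5⌉ = 3 clerks are needed.
Mbeki, Haddad, and Yoon alone can cover everything: Mon-AM→Mbeki, Mon-PM→Haddad, Tue-AM→Mbeki, Tue-PM→Yoon, Wed-AM→Mbeki, Wed-PM→Yoon, Thu-AM→Yoon, Thu-PM→Mbeki, Fri-AM→Haddad, Fri-PM→Haddad, Sat-AM→Mbeki, Sat-PM→Haddad.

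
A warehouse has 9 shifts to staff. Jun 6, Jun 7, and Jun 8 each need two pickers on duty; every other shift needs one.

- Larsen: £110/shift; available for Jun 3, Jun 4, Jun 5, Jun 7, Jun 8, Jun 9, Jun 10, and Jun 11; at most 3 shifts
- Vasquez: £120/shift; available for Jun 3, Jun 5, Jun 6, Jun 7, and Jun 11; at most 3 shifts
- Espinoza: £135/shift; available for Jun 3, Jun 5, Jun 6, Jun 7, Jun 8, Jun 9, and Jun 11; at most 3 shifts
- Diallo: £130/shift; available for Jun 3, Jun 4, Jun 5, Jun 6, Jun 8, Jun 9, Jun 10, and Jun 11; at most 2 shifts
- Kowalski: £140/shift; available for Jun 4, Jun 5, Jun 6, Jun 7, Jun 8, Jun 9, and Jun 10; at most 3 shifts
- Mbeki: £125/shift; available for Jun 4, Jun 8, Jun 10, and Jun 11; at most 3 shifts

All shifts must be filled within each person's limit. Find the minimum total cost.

£1460

Picking the cheapest available picker for each shift independently would cost £1375, but that ignores the shift limits.
An optimal schedule: Jun 3→Larsen, Jun 4→Larsen, Jun 5→Vasquez, Jun 6→Vasquez+Diallo, Jun 7→Vasquez+Espinoza, Jun 8→Mbeki+Diallo, Jun 9→Larsen, Jun 10→Mbeki, Jun 11→Mbeki.
Total: 110 + 110 + 120 + 120 + 130 + 120 + 135 + 125 + 130 + 110 + 125 + 125 = £1460.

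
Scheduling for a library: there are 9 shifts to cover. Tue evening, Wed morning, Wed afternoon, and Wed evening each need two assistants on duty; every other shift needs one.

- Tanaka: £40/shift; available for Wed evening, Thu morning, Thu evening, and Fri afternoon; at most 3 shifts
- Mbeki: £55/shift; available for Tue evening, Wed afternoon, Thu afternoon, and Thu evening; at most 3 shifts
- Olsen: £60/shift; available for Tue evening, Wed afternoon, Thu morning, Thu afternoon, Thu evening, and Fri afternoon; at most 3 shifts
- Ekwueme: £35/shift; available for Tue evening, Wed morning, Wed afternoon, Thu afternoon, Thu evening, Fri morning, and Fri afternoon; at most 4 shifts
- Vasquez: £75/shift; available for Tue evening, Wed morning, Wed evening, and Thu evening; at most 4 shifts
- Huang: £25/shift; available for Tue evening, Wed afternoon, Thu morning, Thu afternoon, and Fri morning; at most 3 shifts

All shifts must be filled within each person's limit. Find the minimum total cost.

£540

Wed morning can only be covered by Ekwueme and Vasquez, so that assignment is forced.
Wed evening can only be covered by Tanaka and Vasquez, so that assignment is forced.
Picking the cheapest available assistant for each shift independently would cost £490, but that ignores the shift limits.
An optimal schedule: Tue evening→Ekwueme+Mbeki, Wed morning→Ekwueme+Vasquez, Wed afternoon→Huang+Ekwueme, Wed evening→Tanaka+Vasquez, Thu morning→Huang, Thu afternoon→Ekwueme, Thu evening→Tanaka, Fri morning→Huang, Fri afternoon→Tanaka.
Total: 35 + 55 + 35 + 75 + 25 + 35 + 40 + 75 + 25 + 35 + 40 + 25 + 40 = £540.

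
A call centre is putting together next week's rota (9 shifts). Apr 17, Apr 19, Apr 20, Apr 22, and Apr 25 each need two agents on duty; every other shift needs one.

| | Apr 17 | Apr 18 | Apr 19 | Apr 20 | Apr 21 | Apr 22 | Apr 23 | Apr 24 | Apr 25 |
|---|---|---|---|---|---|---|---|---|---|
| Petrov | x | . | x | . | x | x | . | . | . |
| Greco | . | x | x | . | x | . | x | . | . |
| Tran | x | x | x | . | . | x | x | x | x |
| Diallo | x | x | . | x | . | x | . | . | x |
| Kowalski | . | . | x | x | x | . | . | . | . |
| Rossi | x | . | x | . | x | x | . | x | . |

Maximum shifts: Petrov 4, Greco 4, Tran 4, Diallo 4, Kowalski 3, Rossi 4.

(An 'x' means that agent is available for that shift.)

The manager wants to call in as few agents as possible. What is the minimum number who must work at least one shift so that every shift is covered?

14 slots to fill and no one can take more than 4, so at least ⌈14/4⌉ = 4 agents are needed.
Petrov, Tran, Diallo, and Kowalski alone can cover everything: Apr 17→Petrov+Diallo, Apr 18→Tran, Apr 19→Petrov+Kowalski, Apr 20→Diallo+Kowalski, Apr 21→Petrov, Apr 22→Petrov+Diallo, Apr 23→Tran, Apr 24→Tran, Apr 25→Tran+Diallo.

4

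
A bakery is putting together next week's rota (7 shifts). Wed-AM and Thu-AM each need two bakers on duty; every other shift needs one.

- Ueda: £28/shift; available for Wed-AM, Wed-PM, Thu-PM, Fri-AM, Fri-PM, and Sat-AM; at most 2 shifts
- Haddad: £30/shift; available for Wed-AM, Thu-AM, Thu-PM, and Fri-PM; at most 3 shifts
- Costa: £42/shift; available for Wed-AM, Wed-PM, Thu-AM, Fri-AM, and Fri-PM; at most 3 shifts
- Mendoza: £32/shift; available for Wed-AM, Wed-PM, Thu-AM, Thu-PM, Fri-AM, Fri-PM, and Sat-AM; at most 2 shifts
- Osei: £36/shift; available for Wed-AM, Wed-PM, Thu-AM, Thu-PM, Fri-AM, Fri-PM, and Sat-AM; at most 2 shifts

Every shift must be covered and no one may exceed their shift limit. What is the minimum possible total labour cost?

£282

Picking the cheapest available baker for each shift independently would cost £260, but that ignores the shift limits.
An optimal schedule: Wed-AM→Mendoza+Osei, Wed-PM→Ueda, Thu-AM→Haddad+Osei, Thu-PM→Haddad, Fri-AM→Mendoza, Fri-PM→Haddad, Sat-AM→Ueda.
Total: 32 + 36 + 28 + 30 + 36 + 30 + 32 + 30 + 28 = £282.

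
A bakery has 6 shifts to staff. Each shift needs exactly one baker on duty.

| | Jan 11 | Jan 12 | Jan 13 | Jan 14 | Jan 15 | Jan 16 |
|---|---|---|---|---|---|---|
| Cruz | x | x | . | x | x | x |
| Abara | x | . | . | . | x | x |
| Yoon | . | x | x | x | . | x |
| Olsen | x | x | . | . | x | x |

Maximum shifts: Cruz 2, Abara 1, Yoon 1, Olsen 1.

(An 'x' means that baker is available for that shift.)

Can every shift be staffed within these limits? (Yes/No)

Total capacity is 2+1+1+1 = 5 but 6 worker-slots are needed — infeasible.

No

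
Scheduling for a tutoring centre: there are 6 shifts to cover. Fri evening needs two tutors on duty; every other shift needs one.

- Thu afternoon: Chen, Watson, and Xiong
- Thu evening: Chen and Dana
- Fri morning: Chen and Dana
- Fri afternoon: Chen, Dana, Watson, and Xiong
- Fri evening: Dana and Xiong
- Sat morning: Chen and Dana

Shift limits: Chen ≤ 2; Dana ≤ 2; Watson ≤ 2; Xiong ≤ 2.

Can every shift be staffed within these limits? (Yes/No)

Fri evening can only be covered by Dana and Xiong, so that assignment is forced.
One valid schedule: Thu afternoon→Watson, Thu evening→Chen, Fri morning→Chen, Fri afternoon→Watson, Fri evening→Dana+Xiong, Sat morning→Dana.
Loads: Chen 2/2, Dana 2/2, Watson 2/2, Xiong 1/2 — all within limits.

Yes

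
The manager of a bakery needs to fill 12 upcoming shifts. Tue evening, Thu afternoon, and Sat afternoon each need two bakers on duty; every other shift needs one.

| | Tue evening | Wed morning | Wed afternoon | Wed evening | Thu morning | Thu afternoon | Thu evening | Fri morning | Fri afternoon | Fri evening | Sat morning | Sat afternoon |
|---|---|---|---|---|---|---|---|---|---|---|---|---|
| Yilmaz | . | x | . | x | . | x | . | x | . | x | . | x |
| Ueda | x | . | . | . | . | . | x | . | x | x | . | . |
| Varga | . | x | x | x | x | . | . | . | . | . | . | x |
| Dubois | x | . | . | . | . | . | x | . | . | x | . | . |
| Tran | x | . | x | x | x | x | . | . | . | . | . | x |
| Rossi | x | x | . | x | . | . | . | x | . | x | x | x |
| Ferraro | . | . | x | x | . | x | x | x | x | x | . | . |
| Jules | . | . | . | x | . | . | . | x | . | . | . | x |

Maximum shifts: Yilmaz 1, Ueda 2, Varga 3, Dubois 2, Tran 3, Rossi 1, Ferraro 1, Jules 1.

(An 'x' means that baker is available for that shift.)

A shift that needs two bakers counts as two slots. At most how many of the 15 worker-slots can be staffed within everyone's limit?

14

Total capacity across all bakers is 1+2+3+2+3+1+1+1 = 14, and 15 slots are needed, so at most 14 can be filled.
An assignment achieving 14: Tue evening→Dubois+Tran, Wed morning→Yilmaz, Wed afternoon→Varga, Thu morning→Varga, Thu afternoon→Tran+Ferraro, Thu evening→Ueda, Fri morning→Jules, Fri afternoon→Ueda, Fri evening→Dubois, Sat morning→Rossi, Sat afternoon→Varga+Tran.
Loads: Yilmaz 1/1, Ueda 2/2, Varga 3/3, Dubois 2/2, Tran 3/3, Rossi 1/1, Ferraro 1/1, Jules 1/1.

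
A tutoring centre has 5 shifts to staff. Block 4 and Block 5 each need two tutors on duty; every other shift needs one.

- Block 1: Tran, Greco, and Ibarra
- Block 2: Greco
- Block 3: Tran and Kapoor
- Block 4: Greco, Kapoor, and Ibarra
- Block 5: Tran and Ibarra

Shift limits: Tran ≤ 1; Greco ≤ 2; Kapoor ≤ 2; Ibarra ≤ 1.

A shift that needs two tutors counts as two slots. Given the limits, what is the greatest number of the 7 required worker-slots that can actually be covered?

6

Total capacity across all tutors is 1+2+2+1 = 6, and 7 slots are needed, so at most 6 can be filled.
An assignment achieving 6: Block 1→Greco, Block 2→Greco, Block 3→Kapoor, Block 4→Kapoor, Block 5→Tran+Ibarra.
Loads: Tran 1/1, Greco 2/2, Kapoor 2/2, Ibarra 1/1.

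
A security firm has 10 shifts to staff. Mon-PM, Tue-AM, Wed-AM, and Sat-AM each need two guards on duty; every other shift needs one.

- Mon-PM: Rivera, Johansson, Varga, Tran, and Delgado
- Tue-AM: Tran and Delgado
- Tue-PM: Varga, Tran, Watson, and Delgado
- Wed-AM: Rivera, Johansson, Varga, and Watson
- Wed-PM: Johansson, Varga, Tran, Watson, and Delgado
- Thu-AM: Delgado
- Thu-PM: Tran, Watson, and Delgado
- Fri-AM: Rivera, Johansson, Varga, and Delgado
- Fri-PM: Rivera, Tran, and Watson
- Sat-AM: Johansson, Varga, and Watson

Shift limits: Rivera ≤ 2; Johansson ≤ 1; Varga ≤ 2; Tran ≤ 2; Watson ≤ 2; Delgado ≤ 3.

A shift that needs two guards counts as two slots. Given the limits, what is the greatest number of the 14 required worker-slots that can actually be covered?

12

Total capacity across all guards is 2+1+2+2+2+3 = 12, and 14 slots are needed, so at most 12 can be filled.
An assignment achieving 12: Tue-AM→Tran+Delgado, Tue-PM→Varga, Wed-AM→Rivera+Watson, Wed-PM→Watson, Thu-AM→Delgado, Thu-PM→Tran, Fri-AM→Delgado, Fri-PM→Rivera, Sat-AM→Johansson+Varga.
Loads: Rivera 2/2, Johansson 1/1, Varga 2/2, Tran 2/2, Watson 2/2, Delgado 3/3.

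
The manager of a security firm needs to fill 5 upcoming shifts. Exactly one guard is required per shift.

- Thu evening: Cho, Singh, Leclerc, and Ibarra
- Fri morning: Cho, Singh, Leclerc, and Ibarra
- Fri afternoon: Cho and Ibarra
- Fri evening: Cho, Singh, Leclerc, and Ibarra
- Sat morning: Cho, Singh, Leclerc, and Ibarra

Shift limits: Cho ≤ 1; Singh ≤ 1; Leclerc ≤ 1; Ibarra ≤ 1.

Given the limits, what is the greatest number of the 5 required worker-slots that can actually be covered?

Total capacity across all guards is 1+1+1+1 = 4, and 5 slots are needed, so at most 4 can be filled.
An assignment achieving 4: Thu evening→Singh, Fri morning→Leclerc, Fri afternoon→Cho, Fri evening→Ibarra.
Loads: Cho 1/1, Singh 1/1, Leclerc 1/1, Ibarra 1/1.

4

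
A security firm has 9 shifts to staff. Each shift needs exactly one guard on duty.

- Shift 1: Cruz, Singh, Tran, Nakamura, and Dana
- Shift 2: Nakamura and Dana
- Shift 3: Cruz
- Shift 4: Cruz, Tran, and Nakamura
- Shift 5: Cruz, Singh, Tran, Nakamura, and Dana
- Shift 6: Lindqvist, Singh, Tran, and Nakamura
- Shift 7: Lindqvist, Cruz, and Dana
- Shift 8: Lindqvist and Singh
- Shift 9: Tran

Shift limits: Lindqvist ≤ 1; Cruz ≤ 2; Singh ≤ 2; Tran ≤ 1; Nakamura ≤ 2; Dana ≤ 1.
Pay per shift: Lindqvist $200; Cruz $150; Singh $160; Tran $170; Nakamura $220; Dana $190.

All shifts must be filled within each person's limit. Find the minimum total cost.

Shift 3 can only be covered by Cruz, so that assignment is forced.
Shift 9 can only be covered by Tran, so that assignment is forced.
Picking the cheapest available guard for each shift independently would cost $1430, but that ignores the shift limits.
An optimal schedule: Shift 1→Singh, Shift 2→Nakamura, Shift 3→Cruz, Shift 4→Cruz, Shift 5→Nakamura, Shift 6→Singh, Shift 7→Dana, Shift 8→Lindqvist, Shift 9→Tran.
Total: 160 + 220 + 150 + 150 + 220 + 160 + 190 + 200 + 170 = $1620.

$1620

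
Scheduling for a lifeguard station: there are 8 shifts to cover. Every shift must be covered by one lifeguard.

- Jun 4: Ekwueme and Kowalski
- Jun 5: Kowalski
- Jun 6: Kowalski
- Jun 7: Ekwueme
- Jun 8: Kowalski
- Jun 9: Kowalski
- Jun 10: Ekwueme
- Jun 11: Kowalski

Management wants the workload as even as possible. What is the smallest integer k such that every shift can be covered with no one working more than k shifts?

With 2 lifeguards and 8 worker-slots to fill, someone must work at least ⌈8/2⌉ = 4 shifts, so k ≥ 4.
k = 4 fails: Shifts {Jun 5, Jun 6, Jun 8, Jun 9, Jun 11} need 5 worker-slots in total, but the lifeguards available for any of those shifts (Kowalski) can supply at most 4 among them. So no valid schedule exists.
k = 5 works: Jun 4→Ekwueme, Jun 5→Kowalski, Jun 6→Kowalski, Jun 7→Ekwueme, Jun 8→Kowalski, Jun 9→Kowalski, Jun 10→Ekwueme, Jun 11→Kowalski.
Loads: Ekwueme 3, Kowalski 5 — all ≤ 5.

5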